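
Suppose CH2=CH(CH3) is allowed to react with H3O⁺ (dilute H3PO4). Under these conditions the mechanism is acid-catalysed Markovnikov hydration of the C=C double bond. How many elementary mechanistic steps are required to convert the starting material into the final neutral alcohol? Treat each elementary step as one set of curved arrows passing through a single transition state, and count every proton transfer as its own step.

Step 1: Protonation of the alkene by H3O⁺: the π bond acts as the nucleophile and picks up H⁺, giving the more stable (Markovnikov) secondary carbocation. H2O is released.
(No 1,2-shift: no single shift to an adjacent carbon would give a more stable cation.)
Step 2: Nucleophilic capture of the cation by H2O produces the protonated alcohol (an oxonium ion).
Step 3: Proton transfer from the O–H of the oxonium ion to H2O completes the catalytic cycle and yields the alcohol.
Total: 3 elementary steps.

3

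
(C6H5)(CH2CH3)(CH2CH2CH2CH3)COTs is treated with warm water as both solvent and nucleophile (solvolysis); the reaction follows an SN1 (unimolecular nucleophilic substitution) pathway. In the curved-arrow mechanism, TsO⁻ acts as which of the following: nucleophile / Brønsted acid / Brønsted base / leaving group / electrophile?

Step 1: Rate-determining heterolysis of the C–O bond gives TsO⁻ and a tertiary carbocation.
TsO⁻ departs with both electrons of the breaking σ-bond — that is the definition of a leaving group.

leaving group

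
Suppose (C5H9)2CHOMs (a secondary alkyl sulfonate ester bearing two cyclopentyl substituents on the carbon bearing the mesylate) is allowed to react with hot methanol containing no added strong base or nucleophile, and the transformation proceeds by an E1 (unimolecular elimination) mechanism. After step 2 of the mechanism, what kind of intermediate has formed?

tertiary carbocation

Step 1: Unassisted departure of MsO⁻ (taking the C–O bonding pair) generates a secondary carbocation.
Step 2: A hydride (H with its bonding pair) migrates from the adjacent cyclopentyl carbon to the cationic centre — a 1,2-hydride shift — upgrading the secondary cation to a tertiary one.
After step 2 the species present is a tertiary carbocation.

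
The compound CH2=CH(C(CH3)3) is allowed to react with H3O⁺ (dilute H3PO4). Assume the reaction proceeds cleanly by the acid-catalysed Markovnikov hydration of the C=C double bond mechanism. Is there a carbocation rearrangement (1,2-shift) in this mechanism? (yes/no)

The first-formed carbocation is secondary.
The adjacent tert-butyl carbon has no hydrogen but bears methyl groups; migration of one methyl with its bonding pair (a 1,2-methyl shift) places the charge on a tertiary centre.
Tertiary is more stable than secondary, so the shift occurs.

yes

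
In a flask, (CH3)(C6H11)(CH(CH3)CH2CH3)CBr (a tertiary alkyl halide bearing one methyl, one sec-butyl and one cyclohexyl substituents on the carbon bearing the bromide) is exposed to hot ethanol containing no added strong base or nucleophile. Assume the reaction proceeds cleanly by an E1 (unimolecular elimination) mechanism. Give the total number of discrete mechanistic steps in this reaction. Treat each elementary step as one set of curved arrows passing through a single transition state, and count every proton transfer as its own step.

2

Step 1: The C–Br bond breaks with both electrons going to the bromide; Br⁻ leaves and a tertiary carbocation remains.
(No 1,2-shift: no single shift to an adjacent carbon would give a more stable cation.)
Step 2: A weak base (an ethanol molecule from the solvent) removes a proton from a carbon adjacent to the cationic centre; the electrons of that C–H bond become the new π(C=C) bond, giving the alkene.
Total: 2 elementary steps.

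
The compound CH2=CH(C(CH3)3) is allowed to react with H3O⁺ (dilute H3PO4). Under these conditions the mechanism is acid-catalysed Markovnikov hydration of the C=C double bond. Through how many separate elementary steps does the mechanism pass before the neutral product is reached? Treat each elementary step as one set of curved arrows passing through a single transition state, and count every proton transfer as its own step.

4

Step 1: The π electrons of the C=C bond attack a proton of H3O⁺; Markovnikov addition places the new C–H on the less-substituted alkene carbon, so the positive charge ends up on the more-substituted carbon — a secondary carbocation. H2O is released.
Step 2: A methyl group with its bonding pair migrates from the adjacent tert-butyl carbon to the cationic centre — a 1,2-methyl shift — upgrading the secondary cation to a tertiary one.
Step 3: Water acts as the nucleophile: an oxygen lone pair bonds to the cationic carbon, giving an oxonium-ion intermediate.
Step 4: Proton transfer from the O–H of the oxonium ion to H2O completes the catalytic cycle and yields the alcohol.
Total: 4 elementary steps.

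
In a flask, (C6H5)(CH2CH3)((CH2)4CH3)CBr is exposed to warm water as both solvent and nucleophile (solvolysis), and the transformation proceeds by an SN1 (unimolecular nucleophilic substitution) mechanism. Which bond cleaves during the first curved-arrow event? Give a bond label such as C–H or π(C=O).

Step 1: Rate-determining heterolysis of the C–Br bond gives Br⁻ and a tertiary carbocation.
The bond broken in this step is the C–Br bond.

C–Br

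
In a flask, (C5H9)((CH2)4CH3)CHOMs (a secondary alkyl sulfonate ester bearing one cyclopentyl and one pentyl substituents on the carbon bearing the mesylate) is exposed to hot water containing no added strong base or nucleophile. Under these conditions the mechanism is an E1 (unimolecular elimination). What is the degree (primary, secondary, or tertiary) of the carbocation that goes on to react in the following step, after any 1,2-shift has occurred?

tertiary

Step 1: The C–O bond breaks with both electrons going to the mesylate; MsO⁻ leaves and a secondary carbocation remains.
Step 2: Carbocation rearrangement: a 1,2-hydride shift from the adjacent cyclopentyl carbon converts the initially-formed secondary cation into the more stable tertiary cation.
The cation rearranges from secondary to tertiary via a 1,2-hydride shift from the adjacent cyclopentyl carbon; the tertiary cation is what reacts next.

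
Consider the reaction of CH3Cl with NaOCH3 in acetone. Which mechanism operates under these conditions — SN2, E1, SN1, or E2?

SN2

Conditions: a methyl substrate with a strong nucleophile in the polar aprotic solvent acetone.
These conditions are the textbook signature of the SN2 pathway.
An unhindered substrate with a strong nucleophile in a polar aprotic solvent favours one-step backside displacement.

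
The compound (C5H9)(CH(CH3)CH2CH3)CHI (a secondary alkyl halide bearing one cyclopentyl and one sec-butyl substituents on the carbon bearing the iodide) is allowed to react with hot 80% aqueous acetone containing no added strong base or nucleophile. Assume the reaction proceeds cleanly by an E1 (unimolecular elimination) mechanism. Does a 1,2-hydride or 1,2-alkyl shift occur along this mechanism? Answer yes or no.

The first-formed carbocation is secondary.
The adjacent cyclopentyl carbon already bears 2 other carbon substituents and has a hydrogen to migrate; after a 1,2-hydride shift from that carbon the positive charge sits on a tertiary centre.
Tertiary is more stable than secondary, so the shift occurs.

yes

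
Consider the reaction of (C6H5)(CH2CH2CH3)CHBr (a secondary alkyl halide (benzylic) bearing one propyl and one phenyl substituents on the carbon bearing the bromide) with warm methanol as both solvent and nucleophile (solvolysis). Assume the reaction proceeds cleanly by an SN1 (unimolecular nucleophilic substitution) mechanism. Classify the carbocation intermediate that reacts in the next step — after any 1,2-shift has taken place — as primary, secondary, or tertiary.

Step 1: Rate-determining heterolysis of the C–Br bond gives Br⁻ and a secondary carbocation.
No single 1,2-shift to an adjacent carbon would give a more-substituted cation, so no rearrangement occurs.

secondary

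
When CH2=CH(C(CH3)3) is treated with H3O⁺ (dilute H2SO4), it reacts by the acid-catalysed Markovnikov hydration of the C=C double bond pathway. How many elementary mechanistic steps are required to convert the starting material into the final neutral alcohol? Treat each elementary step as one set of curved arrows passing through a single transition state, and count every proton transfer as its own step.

4

Step 1: Electrophilic addition begins with the π(C=C) electrons forming a bond to the proton of H3O⁺. Following Markovnikov's rule, the resulting cation is secondary. H2O is released.
Step 2: Carbocation rearrangement: a 1,2-methyl shift from the adjacent tert-butyl carbon converts the initially-formed secondary cation into the more stable tertiary cation.
Step 3: A lone pair on the oxygen of H2O attacks the carbocation, forming a C–O bond and an oxonium ion (a protonated alcohol).
Step 4: Deprotonation of the oxonium ion by a water molecule delivers the neutral alcohol and regenerates the acid catalyst.
Total: 4 elementary steps.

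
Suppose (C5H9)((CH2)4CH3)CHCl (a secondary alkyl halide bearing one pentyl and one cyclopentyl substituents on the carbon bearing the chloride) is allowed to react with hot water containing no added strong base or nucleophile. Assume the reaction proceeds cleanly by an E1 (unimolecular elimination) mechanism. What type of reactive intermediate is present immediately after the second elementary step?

tertiary carbocation

Step 1: Unassisted departure of Cl⁻ (taking the C–Cl bonding pair) generates a secondary carbocation.
Step 2: A 1,2-hydride shift from the adjacent cyclopentyl carbon moves the positive charge from the secondary centre to an adjacent carbon, generating a more stable tertiary carbocation.
After step 2 the species present is a tertiary carbocation.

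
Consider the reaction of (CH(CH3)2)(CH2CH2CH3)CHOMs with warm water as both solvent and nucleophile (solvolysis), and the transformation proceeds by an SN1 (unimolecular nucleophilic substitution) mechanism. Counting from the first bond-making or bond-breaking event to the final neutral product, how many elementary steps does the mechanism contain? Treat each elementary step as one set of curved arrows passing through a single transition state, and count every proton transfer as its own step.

Step 1: The C–O bond breaks with both electrons going to the mesylate; MsO⁻ leaves and a secondary carbocation remains.
Step 2: Carbocation rearrangement: a 1,2-hydride shift from the adjacent isopropyl carbon converts the initially-formed secondary cation into the more stable tertiary cation.
Step 3: A lone pair on the oxygen of H2O attacks the carbocation, forming a new C–O σ-bond and an oxonium ion.
Step 4: Proton transfer from the O–H of the oxonium ion to a solvent molecule delivers the neutral alcohol.
Total: 4 elementary steps.

4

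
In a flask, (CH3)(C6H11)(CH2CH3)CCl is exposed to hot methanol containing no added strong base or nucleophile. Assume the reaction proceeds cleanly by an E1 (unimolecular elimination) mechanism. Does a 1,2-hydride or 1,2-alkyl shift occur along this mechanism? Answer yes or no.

The first-formed carbocation is tertiary.
No single 1,2-shift to an adjacent carbon would produce a more-substituted cation than the one already present, so no rearrangement occurs.

no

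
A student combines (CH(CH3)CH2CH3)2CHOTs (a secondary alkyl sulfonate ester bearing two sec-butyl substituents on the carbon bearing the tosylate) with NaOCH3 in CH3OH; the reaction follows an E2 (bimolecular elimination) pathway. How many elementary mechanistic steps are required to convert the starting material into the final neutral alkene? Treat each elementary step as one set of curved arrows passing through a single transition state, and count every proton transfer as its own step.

Step 1: The strong base CH3O⁻ removes a β-hydrogen; in the same concerted event the electrons of the breaking C–H bond form the new π(C=C) bond and the C–O σ-bond breaks, expelling TsO⁻. Anti-periplanar geometry; one transition state.
Total: 1 elementary step.

1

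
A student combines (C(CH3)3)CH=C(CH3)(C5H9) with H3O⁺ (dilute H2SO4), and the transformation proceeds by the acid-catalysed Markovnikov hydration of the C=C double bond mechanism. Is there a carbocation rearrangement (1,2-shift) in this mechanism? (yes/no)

The first-formed carbocation is tertiary.
No single 1,2-shift to an adjacent carbon would produce a more-substituted cation than the one already present, so no rearrangement occurs.

no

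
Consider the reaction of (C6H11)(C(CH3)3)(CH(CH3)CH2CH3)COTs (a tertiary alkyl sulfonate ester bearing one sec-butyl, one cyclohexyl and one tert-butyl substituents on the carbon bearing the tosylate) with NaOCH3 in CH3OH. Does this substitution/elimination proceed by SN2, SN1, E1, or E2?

Conditions: a strong base with a tertiary substrate bearing a β-hydrogen.
These conditions are the textbook signature of the E2 pathway.
A strong (often hindered) base removes a β-H in concert with loss of the leaving group — bimolecular elimination.

E2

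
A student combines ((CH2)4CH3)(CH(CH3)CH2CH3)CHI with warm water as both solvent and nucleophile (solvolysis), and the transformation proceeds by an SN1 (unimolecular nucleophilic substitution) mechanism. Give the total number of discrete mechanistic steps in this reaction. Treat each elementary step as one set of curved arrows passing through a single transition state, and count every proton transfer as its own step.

Step 1: Ionisation: the C–I σ-bond cleaves heterolytically; both bonding electrons depart with I⁻, leaving a secondary carbocation at the α-carbon.
Step 2: A hydride (H with its bonding pair) migrates from the adjacent sec-butyl carbon to the cationic centre — a 1,2-hydride shift — upgrading the secondary cation to a tertiary one.
Step 3: Nucleophilic capture: the oxygen of H2O bonds to the cationic carbon, producing an oxonium-ion intermediate.
Step 4: Deprotonation of the oxonium oxygen by solvent water yields the neutral alcohol.
Total: 4 elementary steps.

4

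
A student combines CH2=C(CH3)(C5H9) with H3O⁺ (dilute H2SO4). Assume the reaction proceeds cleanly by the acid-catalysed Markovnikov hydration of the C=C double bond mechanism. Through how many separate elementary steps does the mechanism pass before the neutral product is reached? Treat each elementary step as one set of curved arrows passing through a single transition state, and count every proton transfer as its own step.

3

Step 1: Electrophilic addition begins with the π(C=C) electrons forming a bond to the proton of H3O⁺. Following Markovnikov's rule, the resulting cation is tertiary. H2O is released.
(No 1,2-shift: no single shift to an adjacent carbon would give a more stable cation.)
Step 2: Nucleophilic capture of the cation by H2O produces the protonated alcohol (an oxonium ion).
Step 3: H2O removes a proton from the oxonium oxygen, regenerating H3O⁺ and giving the neutral alcohol.
Total: 3 elementary steps.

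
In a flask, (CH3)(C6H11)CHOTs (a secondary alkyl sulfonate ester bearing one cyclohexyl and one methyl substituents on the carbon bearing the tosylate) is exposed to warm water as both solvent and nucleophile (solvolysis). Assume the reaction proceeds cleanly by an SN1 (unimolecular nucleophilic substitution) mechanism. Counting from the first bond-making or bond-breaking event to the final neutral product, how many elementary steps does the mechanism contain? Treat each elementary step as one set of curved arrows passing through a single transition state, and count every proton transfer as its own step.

Step 1: Unassisted departure of TsO⁻ (taking the C–O bonding pair) generates a secondary carbocation.
Step 2: Carbocation rearrangement: a 1,2-hydride shift from the adjacent cyclohexyl carbon converts the initially-formed secondary cation into the more stable tertiary cation.
Step 3: H2O donates an oxygen lone pair into the empty p orbital of the cation, giving a protonated alcohol (an oxonium ion).
Step 4: A second solvent molecule removes the proton on oxygen, giving the neutral alcohol product.
Total: 4 elementary steps.

4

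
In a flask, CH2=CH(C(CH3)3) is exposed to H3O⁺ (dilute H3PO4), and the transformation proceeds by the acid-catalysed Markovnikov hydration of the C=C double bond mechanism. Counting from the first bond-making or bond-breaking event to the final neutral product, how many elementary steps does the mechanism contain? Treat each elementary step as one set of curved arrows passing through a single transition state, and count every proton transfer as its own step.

Step 1: Electrophilic addition begins with the π(C=C) electrons forming a bond to the proton of H3O⁺. Following Markovnikov's rule, the resulting cation is secondary. H2O is released.
Step 2: A 1,2-methyl shift from the adjacent tert-butyl carbon moves the positive charge from the secondary centre to an adjacent carbon, generating a more stable tertiary carbocation.
Step 3: A lone pair on the oxygen of H2O attacks the carbocation, forming a C–O bond and an oxonium ion (a protonated alcohol).
Step 4: Proton transfer from the O–H of the oxonium ion to H2O completes the catalytic cycle and yields the alcohol.
Total: 4 elementary steps.

4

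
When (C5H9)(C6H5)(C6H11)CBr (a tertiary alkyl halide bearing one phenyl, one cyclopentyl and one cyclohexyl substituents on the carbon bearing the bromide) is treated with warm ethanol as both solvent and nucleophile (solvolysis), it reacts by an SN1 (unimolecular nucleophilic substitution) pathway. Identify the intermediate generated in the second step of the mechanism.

Step 1: Rate-determining heterolysis of the C–Br bond gives Br⁻ and a tertiary carbocation.
Step 2: CH3CH2OH donates an oxygen lone pair into the empty p orbital of the cation, giving a protonated ether (an oxonium ion).
After step 2 the species present is an oxonium ion.

oxonium ion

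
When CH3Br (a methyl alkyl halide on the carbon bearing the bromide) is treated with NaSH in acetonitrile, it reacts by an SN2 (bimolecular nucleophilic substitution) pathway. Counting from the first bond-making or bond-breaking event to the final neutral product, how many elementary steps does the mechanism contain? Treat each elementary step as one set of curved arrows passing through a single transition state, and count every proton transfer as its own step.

Step 1: Backside attack by HS⁻ on the carbon bearing the bromide: the new C–S bond forms as the C–Br bond breaks, with Walden inversion at carbon.
Total: 1 elementary step.

1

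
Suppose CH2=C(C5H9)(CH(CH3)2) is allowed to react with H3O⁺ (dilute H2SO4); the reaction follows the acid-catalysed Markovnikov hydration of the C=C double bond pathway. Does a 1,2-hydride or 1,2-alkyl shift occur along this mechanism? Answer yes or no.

The first-formed carbocation is tertiary.
No single 1,2-shift to an adjacent carbon would produce a more-substituted cation than the one already present, so no rearrangement occurs.

no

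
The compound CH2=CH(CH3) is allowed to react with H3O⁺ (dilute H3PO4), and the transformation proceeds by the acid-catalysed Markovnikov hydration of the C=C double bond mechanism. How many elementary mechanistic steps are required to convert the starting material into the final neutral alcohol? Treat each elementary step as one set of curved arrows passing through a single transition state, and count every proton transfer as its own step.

Step 1: The π electrons of the C=C bond attack a proton of H3O⁺; Markovnikov addition places the new C–H on the less-substituted alkene carbon, so the positive charge ends up on the more-substituted carbon — a secondary carbocation. H2O is released.
(No 1,2-shift: no single shift to an adjacent carbon would give a more stable cation.)
Step 2: Water acts as the nucleophile: an oxygen lone pair bonds to the cationic carbon, giving an oxonium-ion intermediate.
Step 3: H2O removes a proton from the oxonium oxygen, regenerating H3O⁺ and giving the neutral alcohol.
Total: 3 elementary steps.

3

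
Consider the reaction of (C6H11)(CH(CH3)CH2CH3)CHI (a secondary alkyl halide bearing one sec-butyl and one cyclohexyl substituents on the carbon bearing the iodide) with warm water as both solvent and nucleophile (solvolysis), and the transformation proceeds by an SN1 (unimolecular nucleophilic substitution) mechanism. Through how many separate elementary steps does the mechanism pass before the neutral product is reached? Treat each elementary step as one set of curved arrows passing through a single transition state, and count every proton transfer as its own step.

4

Step 1: The C–I bond breaks with both electrons going to the iodide; I⁻ leaves and a secondary carbocation remains.
Step 2: A hydride (H with its bonding pair) migrates from the adjacent sec-butyl carbon to the cationic centre — a 1,2-hydride shift — upgrading the secondary cation to a tertiary one.
Step 3: Nucleophilic capture: the oxygen of H2O bonds to the cationic carbon, producing an oxonium-ion intermediate.
Step 4: Proton transfer from the O–H of the oxonium ion to a solvent molecule delivers the neutral alcohol.
Total: 4 elementary steps.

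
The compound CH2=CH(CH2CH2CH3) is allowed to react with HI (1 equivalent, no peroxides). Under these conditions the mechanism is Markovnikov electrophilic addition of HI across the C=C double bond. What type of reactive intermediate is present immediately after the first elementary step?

secondary carbocation

Step 1: The π electrons of the C=C bond attack a proton of HI; Markovnikov addition places the new C–H on the less-substituted alkene carbon, so the positive charge ends up on the more-substituted carbon — a secondary carbocation. The H–I bond breaks heterolytically, releasing I⁻.
After step 1 the species present is a secondary carbocation.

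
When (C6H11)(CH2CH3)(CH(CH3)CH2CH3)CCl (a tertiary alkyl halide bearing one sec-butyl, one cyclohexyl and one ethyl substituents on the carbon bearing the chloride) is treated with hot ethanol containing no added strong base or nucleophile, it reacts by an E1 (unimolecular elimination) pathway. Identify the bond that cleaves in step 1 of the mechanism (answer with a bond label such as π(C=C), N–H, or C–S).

Step 1: Ionisation: the C–Cl σ-bond cleaves heterolytically; both bonding electrons depart with Cl⁻, leaving a tertiary carbocation at the α-carbon.
The bond broken in this step is the C–Cl bond.

C–Cl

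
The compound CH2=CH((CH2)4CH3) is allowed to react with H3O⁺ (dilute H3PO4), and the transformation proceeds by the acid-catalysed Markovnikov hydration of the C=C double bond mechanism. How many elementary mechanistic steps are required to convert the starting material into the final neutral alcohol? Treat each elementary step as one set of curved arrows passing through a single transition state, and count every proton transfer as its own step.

3

Step 1: Protonation of the alkene by H3O⁺: the π bond acts as the nucleophile and picks up H⁺, giving the more stable (Markovnikov) secondary carbocation. H2O is released.
(No 1,2-shift: no single shift to an adjacent carbon would give a more stable cation.)
Step 2: Nucleophilic capture of the cation by H2O produces the protonated alcohol (an oxonium ion).
Step 3: Proton transfer from the O–H of the oxonium ion to H2O completes the catalytic cycle and yields the alcohol.
Total: 3 elementary steps.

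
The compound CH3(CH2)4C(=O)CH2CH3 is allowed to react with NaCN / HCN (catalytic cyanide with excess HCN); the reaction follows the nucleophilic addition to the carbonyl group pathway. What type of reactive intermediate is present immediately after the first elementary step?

Step 1: CN⁻ attacks the sp² carbonyl carbon; the C=O π bond breaks and the electrons end up as a lone pair on the alkoxide oxygen of the tetrahedral intermediate.
After step 1 the species present is a tetrahedral alkoxide intermediate.

tetrahedral alkoxide intermediate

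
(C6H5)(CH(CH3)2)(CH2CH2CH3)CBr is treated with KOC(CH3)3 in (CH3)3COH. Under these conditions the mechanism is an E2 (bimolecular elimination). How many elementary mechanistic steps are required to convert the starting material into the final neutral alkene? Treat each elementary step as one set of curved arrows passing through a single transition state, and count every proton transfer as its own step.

Step 1: The strong base (CH3)3CO⁻ removes a β-hydrogen; in the same concerted event the electrons of the breaking C–H bond form the new π(C=C) bond and the C–Br σ-bond breaks, expelling Br⁻. Anti-periplanar geometry; one transition state.
Total: 1 elementary step.

1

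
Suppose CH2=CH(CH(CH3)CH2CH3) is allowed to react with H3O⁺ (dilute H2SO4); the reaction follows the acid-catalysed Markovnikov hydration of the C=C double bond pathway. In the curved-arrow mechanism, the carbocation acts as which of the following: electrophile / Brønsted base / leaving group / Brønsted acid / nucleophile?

Step 3: Nucleophilic capture of the cation by H2O produces the protonated alcohol (an oxonium ion).
The carbocation accepts an electron pair into an empty or π* orbital — it is the electrophile.

electrophile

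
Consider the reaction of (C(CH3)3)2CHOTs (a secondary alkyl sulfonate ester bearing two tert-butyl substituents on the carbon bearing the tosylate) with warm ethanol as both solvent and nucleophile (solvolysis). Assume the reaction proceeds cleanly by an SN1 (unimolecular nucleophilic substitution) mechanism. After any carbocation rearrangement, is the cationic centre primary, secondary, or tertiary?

tertiary

Step 1: The C–O bond breaks with both electrons going to the tosylate; TsO⁻ leaves and a secondary carbocation remains.
Step 2: Carbocation rearrangement: a 1,2-methyl shift from the adjacent tert-butyl carbon converts the initially-formed secondary cation into the more stable tertiary cation.
The cation rearranges from secondary to tertiary via a 1,2-methyl shift from the adjacent tert-butyl carbon; the tertiary cation is what reacts next.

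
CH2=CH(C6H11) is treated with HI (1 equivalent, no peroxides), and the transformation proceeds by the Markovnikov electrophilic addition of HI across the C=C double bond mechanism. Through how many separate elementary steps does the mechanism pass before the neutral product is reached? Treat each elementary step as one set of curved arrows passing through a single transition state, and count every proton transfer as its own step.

Step 1: Electrophilic addition begins with the π(C=C) electrons forming a bond to the proton of HI. Following Markovnikov's rule, the resulting cation is secondary. The H–I bond breaks heterolytically, releasing I⁻.
Step 2: A hydride (H with its bonding pair) migrates from the adjacent cyclohexyl carbon to the cationic centre — a 1,2-hydride shift — upgrading the secondary cation to a tertiary one.
Step 3: Nucleophilic attack by I⁻ on the carbocation completes the addition, giving R–I.
Total: 3 elementary steps.

3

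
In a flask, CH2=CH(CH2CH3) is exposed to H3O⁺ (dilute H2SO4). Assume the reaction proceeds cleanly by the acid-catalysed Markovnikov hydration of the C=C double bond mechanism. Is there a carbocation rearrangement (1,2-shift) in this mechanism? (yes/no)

no

The first-formed carbocation is secondary.
No single 1,2-shift to an adjacent carbon would produce a more-substituted cation than the one already present, so no rearrangement occurs.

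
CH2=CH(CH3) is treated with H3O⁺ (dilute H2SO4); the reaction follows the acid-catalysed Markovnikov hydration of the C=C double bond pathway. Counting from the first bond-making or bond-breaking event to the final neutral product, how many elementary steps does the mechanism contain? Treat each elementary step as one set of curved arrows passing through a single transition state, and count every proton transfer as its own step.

Step 1: Electrophilic addition begins with the π(C=C) electrons forming a bond to the proton of H3O⁺. Following Markovnikov's rule, the resulting cation is secondary. H2O is released.
(No 1,2-shift: no single shift to an adjacent carbon would give a more stable cation.)
Step 2: Nucleophilic capture of the cation by H2O produces the protonated alcohol (an oxonium ion).
Step 3: H2O removes a proton from the oxonium oxygen, regenerating H3O⁺ and giving the neutral alcohol.
Total: 3 elementary steps.

3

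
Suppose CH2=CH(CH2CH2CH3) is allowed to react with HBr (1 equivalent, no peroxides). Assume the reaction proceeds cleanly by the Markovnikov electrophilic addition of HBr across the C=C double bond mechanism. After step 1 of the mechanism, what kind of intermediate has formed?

secondary carbocation

Step 1: Protonation of the alkene by HBr: the π bond acts as the nucleophile and picks up H⁺, giving the more stable (Markovnikov) secondary carbocation. The H–Br bond breaks heterolytically, releasing Br⁻.
After step 1 the species present is a secondary carbocation.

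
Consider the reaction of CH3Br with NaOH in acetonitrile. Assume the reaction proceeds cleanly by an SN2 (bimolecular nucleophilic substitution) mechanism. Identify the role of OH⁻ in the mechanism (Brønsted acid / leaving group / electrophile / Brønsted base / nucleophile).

Step 1: Backside attack by OH⁻ on the carbon bearing the bromide: the new C–O bond forms as the C–Br bond breaks, with Walden inversion at carbon.
OH⁻ donates an electron pair to form a new σ-bond to carbon — it is the nucleophile.

nucleophile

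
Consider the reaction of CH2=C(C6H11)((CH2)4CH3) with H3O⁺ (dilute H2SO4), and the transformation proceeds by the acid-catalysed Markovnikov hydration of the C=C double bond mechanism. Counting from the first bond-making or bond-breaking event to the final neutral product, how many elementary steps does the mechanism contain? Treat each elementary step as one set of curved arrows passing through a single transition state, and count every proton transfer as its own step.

3

Step 1: Protonation of the alkene by H3O⁺: the π bond acts as the nucleophile and picks up H⁺, giving the more stable (Markovnikov) tertiary carbocation. H2O is released.
(No 1,2-shift: no single shift to an adjacent carbon would give a more stable cation.)
Step 2: Nucleophilic capture of the cation by H2O produces the protonated alcohol (an oxonium ion).
Step 3: Proton transfer from the O–H of the oxonium ion to H2O completes the catalytic cycle and yields the alcohol.
Total: 3 elementary steps.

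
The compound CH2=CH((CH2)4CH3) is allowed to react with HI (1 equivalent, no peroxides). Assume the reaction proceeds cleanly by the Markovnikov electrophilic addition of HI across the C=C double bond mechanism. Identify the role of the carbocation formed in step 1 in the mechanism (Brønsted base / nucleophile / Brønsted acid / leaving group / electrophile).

electrophile

Step 2: Nucleophilic attack by I⁻ on the carbocation completes the addition, giving R–I.
The carbocation formed in step 1 accepts an electron pair into an empty or π* orbital — it is the electrophile.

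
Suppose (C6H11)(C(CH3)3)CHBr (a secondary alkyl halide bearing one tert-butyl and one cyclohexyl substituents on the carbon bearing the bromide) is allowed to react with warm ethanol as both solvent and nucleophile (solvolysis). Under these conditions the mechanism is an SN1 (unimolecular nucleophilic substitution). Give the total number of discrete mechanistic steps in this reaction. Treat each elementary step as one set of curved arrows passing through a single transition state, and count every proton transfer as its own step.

4

Step 1: The C–Br bond breaks with both electrons going to the bromide; Br⁻ leaves and a secondary carbocation remains.
Step 2: A hydride (H with its bonding pair) migrates from the adjacent cyclohexyl carbon to the cationic centre — a 1,2-hydride shift — upgrading the secondary cation to a tertiary one.
Step 3: A lone pair on the oxygen of CH3CH2OH attacks the carbocation, forming a new C–O σ-bond and an oxonium ion.
Step 4: Deprotonation of the oxonium oxygen by solvent ethanol yields the neutral ether.
Total: 4 elementary steps.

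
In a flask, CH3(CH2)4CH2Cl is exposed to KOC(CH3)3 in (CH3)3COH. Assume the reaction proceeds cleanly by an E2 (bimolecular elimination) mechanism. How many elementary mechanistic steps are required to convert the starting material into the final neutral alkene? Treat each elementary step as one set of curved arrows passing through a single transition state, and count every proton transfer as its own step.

1

Step 1: The strong base (CH3)3CO⁻ removes a β-hydrogen; in the same concerted event the electrons of the breaking C–H bond form the new π(C=C) bond and the C–Cl σ-bond breaks, expelling Cl⁻. Anti-periplanar geometry; one transition state.
Total: 1 elementary step.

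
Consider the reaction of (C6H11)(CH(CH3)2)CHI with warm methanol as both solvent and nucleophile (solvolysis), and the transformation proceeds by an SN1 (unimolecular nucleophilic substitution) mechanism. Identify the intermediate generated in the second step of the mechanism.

tertiary carbocation

Step 1: The C–I bond breaks with both electrons going to the iodide; I⁻ leaves and a secondary carbocation remains.
Step 2: A hydride (H with its bonding pair) migrates from the adjacent isopropyl carbon to the cationic centre — a 1,2-hydride shift — upgrading the secondary cation to a tertiary one.
After step 2 the species present is a tertiary carbocation.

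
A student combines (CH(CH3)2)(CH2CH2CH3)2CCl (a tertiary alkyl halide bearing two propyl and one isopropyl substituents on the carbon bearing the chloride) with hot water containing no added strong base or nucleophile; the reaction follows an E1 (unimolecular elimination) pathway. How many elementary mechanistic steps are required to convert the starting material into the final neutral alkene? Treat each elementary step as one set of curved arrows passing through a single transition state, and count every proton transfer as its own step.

2

Step 1: The C–Cl bond breaks with both electrons going to the chloride; Cl⁻ leaves and a tertiary carbocation remains.
(No 1,2-shift: no single shift to an adjacent carbon would give a more stable cation.)
Step 2: Loss of a β-proton to a water molecule of the solvent: the C–H bonding pair collapses toward the cationic carbon to form the C=C π bond, yielding the alkene.
Total: 2 elementary steps.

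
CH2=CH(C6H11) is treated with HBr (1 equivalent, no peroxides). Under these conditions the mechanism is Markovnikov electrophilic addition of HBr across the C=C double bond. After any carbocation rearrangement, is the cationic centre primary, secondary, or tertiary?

Step 1: Protonation of the alkene by HBr: the π bond acts as the nucleophile and picks up H⁺, giving the more stable (Markovnikov) secondary carbocation. The H–Br bond breaks heterolytically, releasing Br⁻.
Step 2: A 1,2-hydride shift from the adjacent cyclohexyl carbon moves the positive charge from the secondary centre to an adjacent carbon, generating a more stable tertiary carbocation.
The cation rearranges from secondary to tertiary via a 1,2-hydride shift from the adjacent cyclohexyl carbon; the tertiary cation is what reacts next.

tertiary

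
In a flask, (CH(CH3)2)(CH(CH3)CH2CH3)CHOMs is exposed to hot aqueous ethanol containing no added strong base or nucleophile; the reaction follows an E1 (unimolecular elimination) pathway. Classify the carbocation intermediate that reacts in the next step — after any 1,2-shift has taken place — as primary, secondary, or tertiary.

tertiary

Step 1: Unassisted departure of MsO⁻ (taking the C–O bonding pair) generates a secondary carbocation.
Step 2: Carbocation rearrangement: a 1,2-hydride shift from the adjacent isopropyl carbon converts the initially-formed secondary cation into the more stable tertiary cation.
The cation rearranges from secondary to tertiary via a 1,2-hydride shift from the adjacent isopropyl carbon; the tertiary cation is what reacts next.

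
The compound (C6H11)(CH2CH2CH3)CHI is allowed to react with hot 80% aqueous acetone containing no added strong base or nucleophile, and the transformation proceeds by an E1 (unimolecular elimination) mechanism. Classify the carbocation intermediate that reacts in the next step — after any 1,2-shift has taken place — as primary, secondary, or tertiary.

tertiary

Step 1: Unassisted departure of I⁻ (taking the C–I bonding pair) generates a secondary carbocation.
Step 2: Carbocation rearrangement: a 1,2-hydride shift from the adjacent cyclohexyl carbon converts the initially-formed secondary cation into the more stable tertiary cation.
The cation rearranges from secondary to tertiary via a 1,2-hydride shift from the adjacent cyclohexyl carbon; the tertiary cation is what reacts next.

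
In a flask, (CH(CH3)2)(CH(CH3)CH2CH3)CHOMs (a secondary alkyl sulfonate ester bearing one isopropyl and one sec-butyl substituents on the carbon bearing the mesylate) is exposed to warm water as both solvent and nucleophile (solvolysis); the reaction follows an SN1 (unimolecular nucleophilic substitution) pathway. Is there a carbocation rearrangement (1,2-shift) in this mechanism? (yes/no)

The first-formed carbocation is secondary.
The adjacent isopropyl carbon already bears 2 other carbon substituents and has a hydrogen to migrate; after a 1,2-hydride shift from that carbon the positive charge sits on a tertiary centre.
Tertiary is more stable than secondary, so the shift occurs.

yes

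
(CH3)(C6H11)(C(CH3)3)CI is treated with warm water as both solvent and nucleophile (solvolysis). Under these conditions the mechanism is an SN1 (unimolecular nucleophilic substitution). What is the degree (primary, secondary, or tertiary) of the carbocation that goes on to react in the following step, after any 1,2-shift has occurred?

Step 1: Rate-determining heterolysis of the C–I bond gives I⁻ and a tertiary carbocation.
No single 1,2-shift to an adjacent carbon would give a more-substituted cation, so no rearrangement occurs.

tertiary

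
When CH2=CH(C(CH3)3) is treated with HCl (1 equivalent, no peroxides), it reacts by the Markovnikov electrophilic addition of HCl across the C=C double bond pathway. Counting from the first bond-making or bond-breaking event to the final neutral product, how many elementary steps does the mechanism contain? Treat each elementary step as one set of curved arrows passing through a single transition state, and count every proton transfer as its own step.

Step 1: Electrophilic addition begins with the π(C=C) electrons forming a bond to the proton of HCl. Following Markovnikov's rule, the resulting cation is secondary. The H–Cl bond breaks heterolytically, releasing Cl⁻.
Step 2: Carbocation rearrangement: a 1,2-methyl shift from the adjacent tert-butyl carbon converts the initially-formed secondary cation into the more stable tertiary cation.
Step 3: Nucleophilic attack by Cl⁻ on the carbocation completes the addition, giving R–Cl.
Total: 3 elementary steps.

3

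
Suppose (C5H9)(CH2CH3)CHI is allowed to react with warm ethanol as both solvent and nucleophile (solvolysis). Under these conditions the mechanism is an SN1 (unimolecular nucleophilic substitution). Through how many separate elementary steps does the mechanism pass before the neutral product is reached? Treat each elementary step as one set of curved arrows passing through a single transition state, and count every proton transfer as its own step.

4

Step 1: Rate-determining heterolysis of the C–I bond gives I⁻ and a secondary carbocation.
Step 2: A 1,2-hydride shift from the adjacent cyclopentyl carbon moves the positive charge from the secondary centre to an adjacent carbon, generating a more stable tertiary carbocation.
Step 3: CH3CH2OH donates an oxygen lone pair into the empty p orbital of the cation, giving a protonated ether (an oxonium ion).
Step 4: Proton transfer from the O–H of the oxonium ion to a solvent molecule delivers the neutral ether.
Total: 4 elementary steps.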